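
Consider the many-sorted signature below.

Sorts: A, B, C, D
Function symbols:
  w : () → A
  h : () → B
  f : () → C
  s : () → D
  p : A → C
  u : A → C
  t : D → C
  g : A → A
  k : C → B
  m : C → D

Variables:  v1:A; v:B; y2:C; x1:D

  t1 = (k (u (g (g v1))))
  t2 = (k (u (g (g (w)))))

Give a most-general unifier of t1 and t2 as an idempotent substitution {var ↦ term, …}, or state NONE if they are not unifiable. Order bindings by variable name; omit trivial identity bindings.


{v1 ↦ (w)}


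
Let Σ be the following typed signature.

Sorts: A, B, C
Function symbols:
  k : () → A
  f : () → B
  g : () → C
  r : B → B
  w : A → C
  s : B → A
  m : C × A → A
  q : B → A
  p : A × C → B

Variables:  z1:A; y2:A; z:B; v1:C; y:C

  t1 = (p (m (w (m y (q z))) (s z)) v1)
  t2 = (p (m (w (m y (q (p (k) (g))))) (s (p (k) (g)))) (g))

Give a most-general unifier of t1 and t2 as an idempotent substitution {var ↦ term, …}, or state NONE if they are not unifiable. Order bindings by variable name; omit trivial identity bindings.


{v1 ↦ (g), z ↦ (p (k) (g))}


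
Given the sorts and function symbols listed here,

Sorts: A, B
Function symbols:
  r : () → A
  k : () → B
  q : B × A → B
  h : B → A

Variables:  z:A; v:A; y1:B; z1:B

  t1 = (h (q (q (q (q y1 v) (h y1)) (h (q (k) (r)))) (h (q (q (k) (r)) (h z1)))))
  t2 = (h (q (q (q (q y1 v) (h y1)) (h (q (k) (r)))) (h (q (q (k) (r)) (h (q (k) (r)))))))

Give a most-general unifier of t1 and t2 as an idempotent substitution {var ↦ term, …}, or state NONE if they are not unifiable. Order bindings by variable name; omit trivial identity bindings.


{z1 ↦ (q (k) (r))}


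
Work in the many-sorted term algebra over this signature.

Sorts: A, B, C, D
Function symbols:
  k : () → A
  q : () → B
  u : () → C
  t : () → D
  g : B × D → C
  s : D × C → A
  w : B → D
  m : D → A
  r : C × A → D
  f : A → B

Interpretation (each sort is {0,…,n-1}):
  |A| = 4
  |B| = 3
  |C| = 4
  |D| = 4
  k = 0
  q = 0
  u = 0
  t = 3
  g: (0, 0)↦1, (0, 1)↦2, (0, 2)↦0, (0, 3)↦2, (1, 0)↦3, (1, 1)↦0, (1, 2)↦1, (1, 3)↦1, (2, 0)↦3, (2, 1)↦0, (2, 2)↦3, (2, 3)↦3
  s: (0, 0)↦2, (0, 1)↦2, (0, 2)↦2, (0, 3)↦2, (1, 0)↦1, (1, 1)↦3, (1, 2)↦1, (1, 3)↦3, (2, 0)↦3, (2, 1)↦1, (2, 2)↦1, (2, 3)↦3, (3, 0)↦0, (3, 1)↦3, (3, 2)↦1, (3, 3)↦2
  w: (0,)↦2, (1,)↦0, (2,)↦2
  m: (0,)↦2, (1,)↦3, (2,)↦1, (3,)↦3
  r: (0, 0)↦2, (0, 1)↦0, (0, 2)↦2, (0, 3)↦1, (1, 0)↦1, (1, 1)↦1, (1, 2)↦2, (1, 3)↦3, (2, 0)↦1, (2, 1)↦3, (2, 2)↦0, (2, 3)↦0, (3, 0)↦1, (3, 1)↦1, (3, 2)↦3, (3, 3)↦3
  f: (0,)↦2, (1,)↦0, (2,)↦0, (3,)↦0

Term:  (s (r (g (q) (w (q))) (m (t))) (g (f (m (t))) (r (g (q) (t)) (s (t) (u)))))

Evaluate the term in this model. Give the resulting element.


  q = 0
  q = 0
  (w (q)) = w(0,) = 2
  (g (q) (w (q))) = g(0, 2) = 0
  t = 3
  (m (t)) = m(3,) = 3
  (r (g (q) (w (q))) (m (t))) = r(0, 3) = 1
  t = 3
  (m (t)) = m(3,) = 3
  (f (m (t))) = f(3,) = 0
  q = 0
  t = 3
  (g (q) (t)) = g(0, 3) = 2
  t = 3
  u = 0
  (s (t) (u)) = s(3, 0) = 0
  (r (g (q) (t)) (s (t) (u))) = r(2, 0) = 1
  (g (f (m (t))) (r (g (q) (t)) (s (t) (u)))) = g(0, 1) = 2
  (s (r (g (q) (w (q))) (m (t))) (g (f (m (t))) (r (g (q) (t)) (s (t) (u))))) = s(1, 2) = 1

value = 1


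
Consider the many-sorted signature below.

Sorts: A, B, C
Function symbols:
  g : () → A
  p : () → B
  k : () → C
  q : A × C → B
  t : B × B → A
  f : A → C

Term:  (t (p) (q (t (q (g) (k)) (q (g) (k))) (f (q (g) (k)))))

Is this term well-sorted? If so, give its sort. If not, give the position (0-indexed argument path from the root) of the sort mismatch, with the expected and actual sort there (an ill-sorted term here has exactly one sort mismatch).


  (p) : B
        (g) : A
        (k) : C
      (q (g) (k)) : B
        (g) : A
        (k) : C
      (q (g) (k)) : B
    (t (q (g) (k)) (q (g) (k))) : A
        (g) : A
        (k) : C
      (q (g) (k)) : B
    (f (q (g) (k))) : ✗ arg 0 at [1, 1, 0] has sort B, expected A

ill-sorted at position [1, 1, 0]: expected A, got B


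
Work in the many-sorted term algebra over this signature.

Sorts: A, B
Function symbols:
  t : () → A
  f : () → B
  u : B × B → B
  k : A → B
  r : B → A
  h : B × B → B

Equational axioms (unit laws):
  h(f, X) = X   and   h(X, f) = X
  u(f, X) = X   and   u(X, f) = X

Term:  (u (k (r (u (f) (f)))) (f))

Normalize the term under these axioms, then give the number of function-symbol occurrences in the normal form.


size = 3

1. (u (k (r (u (f) (f)))) (f))  →  (k (r (u (f) (f))))
2. (k (r (u (f) (f))))  →  (k (r (f)))
normal form: (k (r (f)))


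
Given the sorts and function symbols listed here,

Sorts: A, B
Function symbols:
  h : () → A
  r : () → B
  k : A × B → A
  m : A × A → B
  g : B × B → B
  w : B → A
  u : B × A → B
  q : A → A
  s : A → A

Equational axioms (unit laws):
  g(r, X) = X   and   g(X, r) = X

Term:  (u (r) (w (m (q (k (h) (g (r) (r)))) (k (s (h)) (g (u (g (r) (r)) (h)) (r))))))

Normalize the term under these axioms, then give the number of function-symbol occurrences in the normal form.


size = 14

1. (u (r) (w (m (q (k (h) (g (r) (r)))) (k (s (h)) (g (u (g (r) (r)) (h)) (r))))))  →  (u (r) (w (m (q (k (h) (r))) (k (s (h)) (g (u (g (r) (r)) (h)) (r))))))
2. (u (r) (w (m (q (k (h) (r))) (k (s (h)) (g (u (g (r) (r)) (h)) (r))))))  →  (u (r) (w (m (q (k (h) (r))) (k (s (h)) (u (g (r) (r)) (h))))))
3. (u (r) (w (m (q (k (h) (r))) (k (s (h)) (u (g (r) (r)) (h))))))  →  (u (r) (w (m (q (k (h) (r))) (k (s (h)) (u (r) (h))))))
normal form: (u (r) (w (m (q (k (h) (r))) (k (s (h)) (u (r) (h))))))


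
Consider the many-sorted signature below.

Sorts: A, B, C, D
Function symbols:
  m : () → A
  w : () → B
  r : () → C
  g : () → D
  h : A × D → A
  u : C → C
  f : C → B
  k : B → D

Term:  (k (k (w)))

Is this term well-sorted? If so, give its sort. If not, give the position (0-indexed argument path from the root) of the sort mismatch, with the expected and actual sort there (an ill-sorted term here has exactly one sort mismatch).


    (w) : B
  (k (w)) : D
(k (k (w))) : ✗ arg 0 at [0] has sort D, expected B

ill-sorted at position [0]: expected B, got D


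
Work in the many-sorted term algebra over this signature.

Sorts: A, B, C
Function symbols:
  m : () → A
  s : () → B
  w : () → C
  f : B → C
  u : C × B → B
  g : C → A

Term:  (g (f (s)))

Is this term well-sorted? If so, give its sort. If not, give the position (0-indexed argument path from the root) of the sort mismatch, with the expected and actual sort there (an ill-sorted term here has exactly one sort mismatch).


well-sorted; sort = A

    (s) : B
  (f (s)) : C
(g (f (s))) : A


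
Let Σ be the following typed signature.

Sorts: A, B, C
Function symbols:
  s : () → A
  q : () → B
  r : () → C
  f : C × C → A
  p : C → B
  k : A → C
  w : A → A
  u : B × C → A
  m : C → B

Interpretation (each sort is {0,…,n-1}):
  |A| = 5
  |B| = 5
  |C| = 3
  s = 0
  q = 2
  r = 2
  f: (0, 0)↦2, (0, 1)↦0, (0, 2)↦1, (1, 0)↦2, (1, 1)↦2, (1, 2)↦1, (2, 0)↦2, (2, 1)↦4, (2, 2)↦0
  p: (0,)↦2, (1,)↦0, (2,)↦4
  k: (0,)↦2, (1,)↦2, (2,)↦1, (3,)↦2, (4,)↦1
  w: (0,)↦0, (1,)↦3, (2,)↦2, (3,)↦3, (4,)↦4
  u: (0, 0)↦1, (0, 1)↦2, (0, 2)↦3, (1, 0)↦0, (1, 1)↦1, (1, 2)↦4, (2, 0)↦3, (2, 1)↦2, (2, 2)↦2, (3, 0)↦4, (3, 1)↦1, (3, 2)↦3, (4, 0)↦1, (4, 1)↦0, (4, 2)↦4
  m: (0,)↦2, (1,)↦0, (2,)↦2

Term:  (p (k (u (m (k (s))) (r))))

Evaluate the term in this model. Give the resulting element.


value = 0

  s = 0
  (k (s)) = k(0,) = 2
  (m (k (s))) = m(2,) = 2
  r = 2
  (u (m (k (s))) (r)) = u(2, 2) = 2
  (k (u (m (k (s))) (r))) = k(2,) = 1
  (p (k (u (m (k (s))) (r)))) = p(1,) = 0


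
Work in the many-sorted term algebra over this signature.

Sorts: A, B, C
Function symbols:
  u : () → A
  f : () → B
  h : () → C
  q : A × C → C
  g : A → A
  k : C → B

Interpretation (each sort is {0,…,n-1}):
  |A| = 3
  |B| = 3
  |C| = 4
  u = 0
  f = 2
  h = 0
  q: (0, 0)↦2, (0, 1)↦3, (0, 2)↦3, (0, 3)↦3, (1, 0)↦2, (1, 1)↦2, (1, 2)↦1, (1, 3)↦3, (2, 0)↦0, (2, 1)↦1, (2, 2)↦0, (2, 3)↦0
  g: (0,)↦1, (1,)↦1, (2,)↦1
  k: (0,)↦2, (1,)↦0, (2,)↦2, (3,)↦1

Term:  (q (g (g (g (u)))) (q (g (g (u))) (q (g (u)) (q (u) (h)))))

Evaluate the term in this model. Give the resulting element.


value = 1

  u = 0
  (g (u)) = g(0,) = 1
  (g (g (u))) = g(1,) = 1
  (g (g (g (u)))) = g(1,) = 1
  u = 0
  (g (u)) = g(0,) = 1
  (g (g (u))) = g(1,) = 1
  u = 0
  (g (u)) = g(0,) = 1
  u = 0
  h = 0
  (q (u) (h)) = q(0, 0) = 2
  (q (g (u)) (q (u) (h))) = q(1, 2) = 1
  (q (g (g (u))) (q (g (u)) (q (u) (h)))) = q(1, 1) = 2
  (q (g (g (g (u)))) (q (g (g (u))) (q (g (u)) (q (u) (h))))) = q(1, 2) = 1


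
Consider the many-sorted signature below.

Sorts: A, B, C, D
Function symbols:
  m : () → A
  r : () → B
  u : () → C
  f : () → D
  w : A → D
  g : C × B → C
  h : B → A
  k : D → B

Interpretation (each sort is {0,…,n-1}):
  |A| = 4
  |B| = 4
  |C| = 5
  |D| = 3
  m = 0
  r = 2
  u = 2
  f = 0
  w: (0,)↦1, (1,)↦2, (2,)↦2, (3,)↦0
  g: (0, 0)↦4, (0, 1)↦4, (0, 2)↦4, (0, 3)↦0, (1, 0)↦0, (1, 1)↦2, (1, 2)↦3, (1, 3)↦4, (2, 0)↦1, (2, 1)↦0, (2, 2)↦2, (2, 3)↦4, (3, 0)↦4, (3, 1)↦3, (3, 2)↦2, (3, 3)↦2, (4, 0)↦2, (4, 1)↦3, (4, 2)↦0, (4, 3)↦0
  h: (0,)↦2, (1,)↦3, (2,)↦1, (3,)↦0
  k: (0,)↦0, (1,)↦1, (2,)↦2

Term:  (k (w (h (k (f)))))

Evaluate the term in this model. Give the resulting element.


  f = 0
  (k (f)) = k(0,) = 0
  (h (k (f))) = h(0,) = 2
  (w (h (k (f)))) = w(2,) = 2
  (k (w (h (k (f))))) = k(2,) = 2

value = 2


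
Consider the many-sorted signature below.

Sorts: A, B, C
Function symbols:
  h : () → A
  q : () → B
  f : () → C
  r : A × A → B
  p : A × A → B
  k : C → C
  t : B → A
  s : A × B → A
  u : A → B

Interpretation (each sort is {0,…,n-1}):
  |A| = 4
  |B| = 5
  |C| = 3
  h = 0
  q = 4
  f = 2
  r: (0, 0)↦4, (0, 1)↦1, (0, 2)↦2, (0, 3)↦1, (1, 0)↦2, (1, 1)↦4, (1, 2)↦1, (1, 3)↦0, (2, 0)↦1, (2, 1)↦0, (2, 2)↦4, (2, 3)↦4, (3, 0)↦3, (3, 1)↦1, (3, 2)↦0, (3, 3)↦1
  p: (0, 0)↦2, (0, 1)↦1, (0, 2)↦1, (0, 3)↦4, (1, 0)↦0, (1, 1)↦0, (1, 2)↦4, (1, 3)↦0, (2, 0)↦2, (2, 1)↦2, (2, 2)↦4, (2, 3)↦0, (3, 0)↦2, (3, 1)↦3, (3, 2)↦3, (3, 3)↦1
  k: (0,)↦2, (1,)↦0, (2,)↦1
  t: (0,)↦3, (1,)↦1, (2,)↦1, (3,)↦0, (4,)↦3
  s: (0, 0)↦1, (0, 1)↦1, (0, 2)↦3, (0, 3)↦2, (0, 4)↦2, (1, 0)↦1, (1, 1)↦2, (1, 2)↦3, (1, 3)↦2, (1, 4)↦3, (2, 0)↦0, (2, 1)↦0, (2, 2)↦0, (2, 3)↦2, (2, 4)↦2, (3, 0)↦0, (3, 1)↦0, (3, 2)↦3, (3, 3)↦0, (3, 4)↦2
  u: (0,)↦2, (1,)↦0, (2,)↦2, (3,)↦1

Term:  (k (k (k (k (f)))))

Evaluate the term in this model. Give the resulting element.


value = 1

  f = 2
  (k (f)) = k(2,) = 1
  (k (k (f))) = k(1,) = 0
  (k (k (k (f)))) = k(0,) = 2
  (k (k (k (k (f))))) = k(2,) = 1


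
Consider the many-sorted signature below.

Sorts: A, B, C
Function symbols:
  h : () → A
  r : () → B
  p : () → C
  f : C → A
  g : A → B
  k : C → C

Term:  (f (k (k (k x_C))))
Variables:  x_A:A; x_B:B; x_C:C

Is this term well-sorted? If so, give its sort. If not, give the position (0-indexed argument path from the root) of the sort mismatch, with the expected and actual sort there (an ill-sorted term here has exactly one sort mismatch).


        x_C : C
      (k x_C) : C
    (k (k x_C)) : C
  (k (k (k x_C))) : C
(f (k (k (k x_C)))) : A

well-sorted; sort = A


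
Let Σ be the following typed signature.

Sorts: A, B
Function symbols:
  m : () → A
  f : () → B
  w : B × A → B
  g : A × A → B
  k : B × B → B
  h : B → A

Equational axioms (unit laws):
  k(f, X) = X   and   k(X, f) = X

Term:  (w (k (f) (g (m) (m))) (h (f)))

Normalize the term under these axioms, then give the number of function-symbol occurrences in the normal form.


1. (w (k (f) (g (m) (m))) (h (f)))  →  (w (g (m) (m)) (h (f)))
normal form: (w (g (m) (m)) (h (f)))

size = 6


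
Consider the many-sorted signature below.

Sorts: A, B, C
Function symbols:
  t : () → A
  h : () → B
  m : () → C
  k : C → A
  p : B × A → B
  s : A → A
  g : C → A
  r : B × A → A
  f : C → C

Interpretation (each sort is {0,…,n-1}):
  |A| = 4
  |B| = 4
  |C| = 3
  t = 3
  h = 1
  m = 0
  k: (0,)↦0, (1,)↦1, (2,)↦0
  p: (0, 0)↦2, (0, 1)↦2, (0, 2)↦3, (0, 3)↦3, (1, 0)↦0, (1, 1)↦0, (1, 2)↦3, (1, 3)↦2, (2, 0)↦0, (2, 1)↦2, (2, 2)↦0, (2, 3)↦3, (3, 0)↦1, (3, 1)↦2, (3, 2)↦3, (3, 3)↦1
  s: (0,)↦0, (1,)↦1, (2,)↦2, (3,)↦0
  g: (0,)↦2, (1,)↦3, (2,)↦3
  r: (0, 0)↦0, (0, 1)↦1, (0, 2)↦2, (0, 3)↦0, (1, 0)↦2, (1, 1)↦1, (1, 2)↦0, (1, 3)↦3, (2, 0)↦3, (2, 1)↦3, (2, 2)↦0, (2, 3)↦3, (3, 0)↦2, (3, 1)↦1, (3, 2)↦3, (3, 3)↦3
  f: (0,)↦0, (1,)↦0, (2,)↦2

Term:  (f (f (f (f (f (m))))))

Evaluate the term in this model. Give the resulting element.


value = 0

  m = 0
  (f (m)) = f(0,) = 0
  (f (f (m))) = f(0,) = 0
  (f (f (f (m)))) = f(0,) = 0
  (f (f (f (f (m))))) = f(0,) = 0
  (f (f (f (f (f (m)))))) = f(0,) = 0


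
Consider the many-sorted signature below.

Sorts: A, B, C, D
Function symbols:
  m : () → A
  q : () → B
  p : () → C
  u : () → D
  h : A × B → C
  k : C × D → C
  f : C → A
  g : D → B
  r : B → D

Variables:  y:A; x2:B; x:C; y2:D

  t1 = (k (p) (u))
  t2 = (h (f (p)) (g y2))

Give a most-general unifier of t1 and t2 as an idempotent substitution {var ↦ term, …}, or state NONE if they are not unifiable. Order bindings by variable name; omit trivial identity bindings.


NONE (not unifiable)

head clash or occurs-check failure — not unifiable


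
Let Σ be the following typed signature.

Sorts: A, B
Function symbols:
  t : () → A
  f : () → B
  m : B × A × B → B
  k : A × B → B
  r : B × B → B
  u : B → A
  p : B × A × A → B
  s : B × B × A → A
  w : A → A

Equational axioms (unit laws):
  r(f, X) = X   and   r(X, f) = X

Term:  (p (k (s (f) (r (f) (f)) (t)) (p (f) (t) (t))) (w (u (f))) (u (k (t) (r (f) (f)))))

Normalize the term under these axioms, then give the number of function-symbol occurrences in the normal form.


1. (p (k (s (f) (r (f) (f)) (t)) (p (f) (t) (t))) (w (u (f))) (u (k (t) (r (f) (f)))))  →  (p (k (s (f) (f) (t)) (p (f) (t) (t))) (w (u (f))) (u (k (t) (r (f) (f)))))
2. (p (k (s (f) (f) (t)) (p (f) (t) (t))) (w (u (f))) (u (k (t) (r (f) (f)))))  →  (p (k (s (f) (f) (t)) (p (f) (t) (t))) (w (u (f))) (u (k (t) (f))))
normal form: (p (k (s (f) (f) (t)) (p (f) (t) (t))) (w (u (f))) (u (k (t) (f))))

size = 17


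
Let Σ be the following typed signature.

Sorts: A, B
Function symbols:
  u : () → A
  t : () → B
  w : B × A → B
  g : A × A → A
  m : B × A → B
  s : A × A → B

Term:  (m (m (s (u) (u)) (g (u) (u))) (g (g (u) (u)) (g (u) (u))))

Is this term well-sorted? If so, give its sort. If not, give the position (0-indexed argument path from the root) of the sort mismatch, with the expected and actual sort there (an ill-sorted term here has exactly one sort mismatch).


      (u) : A
      (u) : A
    (s (u) (u)) : B
      (u) : A
      (u) : A
    (g (u) (u)) : A
  (m (s (u) (u)) (g (u) (u))) : B
      (u) : A
      (u) : A
    (g (u) (u)) : A
      (u) : A
      (u) : A
    (g (u) (u)) : A
  (g (g (u) (u)) (g (u) (u))) : A
(m (m (s (u) (u)) (g (u) (u))) (g (g (u) (u)) (g (u) (u)))) : B

well-sorted; sort = B


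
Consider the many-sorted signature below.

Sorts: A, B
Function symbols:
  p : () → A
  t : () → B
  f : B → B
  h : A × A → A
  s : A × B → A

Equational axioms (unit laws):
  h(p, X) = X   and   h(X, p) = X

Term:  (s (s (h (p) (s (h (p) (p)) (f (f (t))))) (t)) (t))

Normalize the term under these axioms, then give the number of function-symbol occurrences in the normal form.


size = 9

1. (s (s (h (p) (s (h (p) (p)) (f (f (t))))) (t)) (t))  →  (s (s (s (h (p) (p)) (f (f (t)))) (t)) (t))
2. (s (s (s (h (p) (p)) (f (f (t)))) (t)) (t))  →  (s (s (s (p) (f (f (t)))) (t)) (t))
normal form: (s (s (s (p) (f (f (t)))) (t)) (t))


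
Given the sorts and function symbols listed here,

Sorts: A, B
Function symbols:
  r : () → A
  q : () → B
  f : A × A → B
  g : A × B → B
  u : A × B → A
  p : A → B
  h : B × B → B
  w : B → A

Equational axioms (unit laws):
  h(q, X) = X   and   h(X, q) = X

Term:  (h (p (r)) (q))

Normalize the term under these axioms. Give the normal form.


1. (h (p (r)) (q))  →  (p (r))

normal form = (p (r))


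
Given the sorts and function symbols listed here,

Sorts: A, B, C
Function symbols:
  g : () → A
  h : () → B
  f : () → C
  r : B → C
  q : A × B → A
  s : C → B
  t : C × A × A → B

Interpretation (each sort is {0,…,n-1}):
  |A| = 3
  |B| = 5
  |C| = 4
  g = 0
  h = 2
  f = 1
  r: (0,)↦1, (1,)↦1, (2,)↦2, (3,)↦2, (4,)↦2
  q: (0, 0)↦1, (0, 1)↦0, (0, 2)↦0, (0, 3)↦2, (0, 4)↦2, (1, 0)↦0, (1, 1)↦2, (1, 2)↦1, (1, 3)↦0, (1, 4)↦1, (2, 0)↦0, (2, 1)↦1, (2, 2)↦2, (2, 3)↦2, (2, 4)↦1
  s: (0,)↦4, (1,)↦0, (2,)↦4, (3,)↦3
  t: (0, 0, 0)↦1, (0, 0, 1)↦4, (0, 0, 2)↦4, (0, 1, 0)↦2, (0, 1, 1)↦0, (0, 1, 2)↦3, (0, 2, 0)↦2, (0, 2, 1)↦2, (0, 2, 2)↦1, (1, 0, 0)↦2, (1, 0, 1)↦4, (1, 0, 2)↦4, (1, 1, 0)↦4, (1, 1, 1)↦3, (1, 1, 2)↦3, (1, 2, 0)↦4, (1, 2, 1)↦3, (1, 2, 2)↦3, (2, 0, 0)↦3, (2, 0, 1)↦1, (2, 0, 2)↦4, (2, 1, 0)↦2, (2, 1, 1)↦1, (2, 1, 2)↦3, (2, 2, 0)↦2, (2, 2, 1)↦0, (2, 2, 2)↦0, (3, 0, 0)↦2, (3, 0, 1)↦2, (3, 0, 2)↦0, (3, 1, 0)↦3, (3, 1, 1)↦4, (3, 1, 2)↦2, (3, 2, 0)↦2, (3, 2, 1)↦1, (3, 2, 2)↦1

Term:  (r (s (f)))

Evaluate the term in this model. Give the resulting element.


  f = 1
  (s (f)) = s(1,) = 0
  (r (s (f))) = r(0,) = 1

value = 1


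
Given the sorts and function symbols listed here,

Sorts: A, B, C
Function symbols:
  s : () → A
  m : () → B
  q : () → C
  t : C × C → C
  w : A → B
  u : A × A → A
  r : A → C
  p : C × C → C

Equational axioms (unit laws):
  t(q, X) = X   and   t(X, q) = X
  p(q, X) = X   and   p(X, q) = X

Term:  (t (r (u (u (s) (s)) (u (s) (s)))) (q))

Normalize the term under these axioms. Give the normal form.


1. (t (r (u (u (s) (s)) (u (s) (s)))) (q))  →  (r (u (u (s) (s)) (u (s) (s))))

normal form = (r (u (u (s) (s)) (u (s) (s))))


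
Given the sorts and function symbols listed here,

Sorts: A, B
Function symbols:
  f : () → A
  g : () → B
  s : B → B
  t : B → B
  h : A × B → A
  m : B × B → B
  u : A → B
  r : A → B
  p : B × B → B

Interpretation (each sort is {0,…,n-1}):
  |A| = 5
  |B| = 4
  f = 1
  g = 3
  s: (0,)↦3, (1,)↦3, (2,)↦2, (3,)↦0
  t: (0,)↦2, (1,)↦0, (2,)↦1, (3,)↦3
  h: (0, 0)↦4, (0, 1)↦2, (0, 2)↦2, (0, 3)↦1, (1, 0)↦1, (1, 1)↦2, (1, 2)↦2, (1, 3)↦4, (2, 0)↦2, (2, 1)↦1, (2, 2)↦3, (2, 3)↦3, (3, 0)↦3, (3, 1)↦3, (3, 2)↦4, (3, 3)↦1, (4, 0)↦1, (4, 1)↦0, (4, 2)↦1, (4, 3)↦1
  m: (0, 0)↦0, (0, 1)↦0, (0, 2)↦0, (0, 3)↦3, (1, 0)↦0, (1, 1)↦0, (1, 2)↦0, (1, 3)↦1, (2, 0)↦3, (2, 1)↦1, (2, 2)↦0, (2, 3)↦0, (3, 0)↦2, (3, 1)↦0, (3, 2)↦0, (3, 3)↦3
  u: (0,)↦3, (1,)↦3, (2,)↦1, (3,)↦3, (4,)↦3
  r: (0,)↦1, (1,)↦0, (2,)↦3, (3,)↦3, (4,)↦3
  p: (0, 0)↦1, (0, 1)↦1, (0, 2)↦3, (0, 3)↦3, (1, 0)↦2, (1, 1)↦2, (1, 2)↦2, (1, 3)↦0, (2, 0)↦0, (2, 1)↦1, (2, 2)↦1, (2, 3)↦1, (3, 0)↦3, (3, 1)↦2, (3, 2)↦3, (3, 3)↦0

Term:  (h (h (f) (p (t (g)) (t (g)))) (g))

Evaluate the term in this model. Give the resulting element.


value = 4

  f = 1
  g = 3
  (t (g)) = t(3,) = 3
  g = 3
  (t (g)) = t(3,) = 3
  (p (t (g)) (t (g))) = p(3, 3) = 0
  (h (f) (p (t (g)) (t (g)))) = h(1, 0) = 1
  g = 3
  (h (h (f) (p (t (g)) (t (g)))) (g)) = h(1, 3) = 4


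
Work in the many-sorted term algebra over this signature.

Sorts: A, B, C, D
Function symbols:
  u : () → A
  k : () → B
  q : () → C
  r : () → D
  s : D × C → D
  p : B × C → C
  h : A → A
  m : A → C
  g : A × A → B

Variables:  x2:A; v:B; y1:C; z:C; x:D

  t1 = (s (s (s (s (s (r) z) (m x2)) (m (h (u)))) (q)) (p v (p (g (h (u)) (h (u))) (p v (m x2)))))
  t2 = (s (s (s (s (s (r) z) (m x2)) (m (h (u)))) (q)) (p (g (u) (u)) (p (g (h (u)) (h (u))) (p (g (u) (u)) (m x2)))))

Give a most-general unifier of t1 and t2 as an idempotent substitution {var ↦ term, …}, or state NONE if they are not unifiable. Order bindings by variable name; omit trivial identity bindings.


{v ↦ (g (u) (u))}


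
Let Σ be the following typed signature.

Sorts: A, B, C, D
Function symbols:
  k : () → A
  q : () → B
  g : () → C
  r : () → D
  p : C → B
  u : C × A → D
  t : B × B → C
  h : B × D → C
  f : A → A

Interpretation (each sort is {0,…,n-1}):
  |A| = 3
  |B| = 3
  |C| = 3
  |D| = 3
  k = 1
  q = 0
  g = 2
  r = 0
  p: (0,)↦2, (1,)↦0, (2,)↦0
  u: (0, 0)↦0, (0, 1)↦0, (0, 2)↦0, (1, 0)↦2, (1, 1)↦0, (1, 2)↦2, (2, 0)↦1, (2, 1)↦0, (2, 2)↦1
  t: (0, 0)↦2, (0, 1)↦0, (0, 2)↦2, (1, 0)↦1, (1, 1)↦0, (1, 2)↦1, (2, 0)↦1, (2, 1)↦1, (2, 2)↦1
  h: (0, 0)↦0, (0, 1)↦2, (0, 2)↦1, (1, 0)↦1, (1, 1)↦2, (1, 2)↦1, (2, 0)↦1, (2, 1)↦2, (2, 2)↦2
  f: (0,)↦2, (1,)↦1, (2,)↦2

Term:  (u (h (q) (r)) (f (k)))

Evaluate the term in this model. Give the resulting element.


  q = 0
  r = 0
  (h (q) (r)) = h(0, 0) = 0
  k = 1
  (f (k)) = f(1,) = 1
  (u (h (q) (r)) (f (k))) = u(0, 1) = 0

value = 0


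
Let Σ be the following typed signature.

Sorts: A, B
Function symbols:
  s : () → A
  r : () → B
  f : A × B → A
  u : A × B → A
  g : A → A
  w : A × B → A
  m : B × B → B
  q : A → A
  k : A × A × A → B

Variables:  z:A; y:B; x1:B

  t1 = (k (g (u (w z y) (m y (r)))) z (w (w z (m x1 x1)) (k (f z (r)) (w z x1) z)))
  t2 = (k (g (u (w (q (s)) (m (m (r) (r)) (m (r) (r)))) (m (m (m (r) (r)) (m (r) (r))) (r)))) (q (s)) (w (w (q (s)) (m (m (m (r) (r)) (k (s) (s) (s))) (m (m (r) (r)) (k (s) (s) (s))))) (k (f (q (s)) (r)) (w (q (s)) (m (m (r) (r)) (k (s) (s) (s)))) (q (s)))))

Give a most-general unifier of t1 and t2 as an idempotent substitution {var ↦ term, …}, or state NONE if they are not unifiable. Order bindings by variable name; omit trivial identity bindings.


{x1 ↦ (m (m (r) (r)) (k (s) (s) (s))), y ↦ (m (m (r) (r)) (m (r) (r))), z ↦ (q (s))}


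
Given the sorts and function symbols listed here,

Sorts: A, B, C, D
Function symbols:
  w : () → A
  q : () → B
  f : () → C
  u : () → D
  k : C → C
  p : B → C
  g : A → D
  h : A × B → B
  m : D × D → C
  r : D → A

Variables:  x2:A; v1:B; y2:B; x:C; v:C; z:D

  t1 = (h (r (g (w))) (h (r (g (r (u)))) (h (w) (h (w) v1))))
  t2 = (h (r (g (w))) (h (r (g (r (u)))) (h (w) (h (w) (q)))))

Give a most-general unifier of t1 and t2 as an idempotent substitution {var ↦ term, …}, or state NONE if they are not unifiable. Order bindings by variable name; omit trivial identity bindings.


{v1 ↦ (q)}


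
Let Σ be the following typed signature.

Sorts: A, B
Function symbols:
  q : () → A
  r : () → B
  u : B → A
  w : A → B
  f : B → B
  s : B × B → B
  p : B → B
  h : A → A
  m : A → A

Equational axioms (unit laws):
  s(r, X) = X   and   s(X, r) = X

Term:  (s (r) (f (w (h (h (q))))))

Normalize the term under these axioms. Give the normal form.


normal form = (f (w (h (h (q)))))

1. (s (r) (f (w (h (h (q))))))  →  (f (w (h (h (q)))))


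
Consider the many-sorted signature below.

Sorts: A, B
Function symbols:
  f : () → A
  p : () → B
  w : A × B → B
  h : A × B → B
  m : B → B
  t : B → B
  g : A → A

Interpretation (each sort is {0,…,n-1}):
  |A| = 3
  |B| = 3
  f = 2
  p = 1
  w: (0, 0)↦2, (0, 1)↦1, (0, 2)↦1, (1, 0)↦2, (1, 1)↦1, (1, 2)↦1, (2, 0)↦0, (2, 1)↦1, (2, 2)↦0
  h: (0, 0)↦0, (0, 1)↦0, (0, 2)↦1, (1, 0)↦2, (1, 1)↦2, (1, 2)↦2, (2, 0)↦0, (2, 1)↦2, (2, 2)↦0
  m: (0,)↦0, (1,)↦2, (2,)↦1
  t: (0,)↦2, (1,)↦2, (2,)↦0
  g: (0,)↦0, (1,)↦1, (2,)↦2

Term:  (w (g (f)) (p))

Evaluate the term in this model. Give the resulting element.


  f = 2
  (g (f)) = g(2,) = 2
  p = 1
  (w (g (f)) (p)) = w(2, 1) = 1

value = 1


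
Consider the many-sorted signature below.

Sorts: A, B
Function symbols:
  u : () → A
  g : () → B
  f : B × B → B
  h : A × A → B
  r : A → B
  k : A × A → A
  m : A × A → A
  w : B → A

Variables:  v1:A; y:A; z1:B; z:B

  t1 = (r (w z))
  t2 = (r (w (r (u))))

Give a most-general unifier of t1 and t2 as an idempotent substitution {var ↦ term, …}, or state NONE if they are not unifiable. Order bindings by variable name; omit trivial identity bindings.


{z ↦ (r (u))}


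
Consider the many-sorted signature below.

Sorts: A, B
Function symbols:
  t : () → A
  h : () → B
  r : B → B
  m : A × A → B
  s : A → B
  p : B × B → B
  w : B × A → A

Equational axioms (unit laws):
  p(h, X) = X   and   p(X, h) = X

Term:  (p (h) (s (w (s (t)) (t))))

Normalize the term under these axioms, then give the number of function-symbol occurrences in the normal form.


1. (p (h) (s (w (s (t)) (t))))  →  (s (w (s (t)) (t)))
normal form: (s (w (s (t)) (t)))

size = 5


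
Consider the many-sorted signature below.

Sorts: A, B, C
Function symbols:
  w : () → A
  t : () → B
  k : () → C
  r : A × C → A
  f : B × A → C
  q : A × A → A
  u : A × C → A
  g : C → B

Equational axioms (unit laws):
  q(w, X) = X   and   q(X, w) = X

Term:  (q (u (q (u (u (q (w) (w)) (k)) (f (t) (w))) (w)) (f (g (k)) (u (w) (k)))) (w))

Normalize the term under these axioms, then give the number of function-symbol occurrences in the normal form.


size = 14

1. (q (u (q (u (u (q (w) (w)) (k)) (f (t) (w))) (w)) (f (g (k)) (u (w) (k)))) (w))  →  (u (q (u (u (q (w) (w)) (k)) (f (t) (w))) (w)) (f (g (k)) (u (w) (k))))
2. (u (q (u (u (q (w) (w)) (k)) (f (t) (w))) (w)) (f (g (k)) (u (w) (k))))  →  (u (u (u (q (w) (w)) (k)) (f (t) (w))) (f (g (k)) (u (w) (k))))
3. (u (u (u (q (w) (w)) (k)) (f (t) (w))) (f (g (k)) (u (w) (k))))  →  (u (u (u (w) (k)) (f (t) (w))) (f (g (k)) (u (w) (k))))
normal form: (u (u (u (w) (k)) (f (t) (w))) (f (g (k)) (u (w) (k))))


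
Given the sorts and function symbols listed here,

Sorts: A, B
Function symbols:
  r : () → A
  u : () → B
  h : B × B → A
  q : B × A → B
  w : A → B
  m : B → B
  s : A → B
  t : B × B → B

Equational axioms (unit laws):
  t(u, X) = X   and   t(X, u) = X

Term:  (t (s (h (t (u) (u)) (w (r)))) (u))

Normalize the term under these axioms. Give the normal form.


normal form = (s (h (u) (w (r))))

1. (t (s (h (t (u) (u)) (w (r)))) (u))  →  (s (h (t (u) (u)) (w (r))))
2. (s (h (t (u) (u)) (w (r))))  →  (s (h (u) (w (r))))


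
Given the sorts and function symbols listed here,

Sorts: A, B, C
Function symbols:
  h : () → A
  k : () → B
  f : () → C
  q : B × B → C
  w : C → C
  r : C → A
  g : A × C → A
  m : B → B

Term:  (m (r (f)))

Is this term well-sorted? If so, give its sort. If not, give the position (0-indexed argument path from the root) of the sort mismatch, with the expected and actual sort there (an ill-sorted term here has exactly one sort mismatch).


ill-sorted at position [0]: expected B, got A

    (f) : C
  (r (f)) : A
(m (r (f))) : ✗ arg 0 at [0] has sort A, expected B


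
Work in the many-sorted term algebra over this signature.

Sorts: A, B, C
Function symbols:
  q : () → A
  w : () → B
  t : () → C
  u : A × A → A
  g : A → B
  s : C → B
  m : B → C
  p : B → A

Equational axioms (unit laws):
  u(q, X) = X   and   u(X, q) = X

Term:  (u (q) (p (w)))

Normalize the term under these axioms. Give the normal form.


normal form = (p (w))

1. (u (q) (p (w)))  →  (p (w))


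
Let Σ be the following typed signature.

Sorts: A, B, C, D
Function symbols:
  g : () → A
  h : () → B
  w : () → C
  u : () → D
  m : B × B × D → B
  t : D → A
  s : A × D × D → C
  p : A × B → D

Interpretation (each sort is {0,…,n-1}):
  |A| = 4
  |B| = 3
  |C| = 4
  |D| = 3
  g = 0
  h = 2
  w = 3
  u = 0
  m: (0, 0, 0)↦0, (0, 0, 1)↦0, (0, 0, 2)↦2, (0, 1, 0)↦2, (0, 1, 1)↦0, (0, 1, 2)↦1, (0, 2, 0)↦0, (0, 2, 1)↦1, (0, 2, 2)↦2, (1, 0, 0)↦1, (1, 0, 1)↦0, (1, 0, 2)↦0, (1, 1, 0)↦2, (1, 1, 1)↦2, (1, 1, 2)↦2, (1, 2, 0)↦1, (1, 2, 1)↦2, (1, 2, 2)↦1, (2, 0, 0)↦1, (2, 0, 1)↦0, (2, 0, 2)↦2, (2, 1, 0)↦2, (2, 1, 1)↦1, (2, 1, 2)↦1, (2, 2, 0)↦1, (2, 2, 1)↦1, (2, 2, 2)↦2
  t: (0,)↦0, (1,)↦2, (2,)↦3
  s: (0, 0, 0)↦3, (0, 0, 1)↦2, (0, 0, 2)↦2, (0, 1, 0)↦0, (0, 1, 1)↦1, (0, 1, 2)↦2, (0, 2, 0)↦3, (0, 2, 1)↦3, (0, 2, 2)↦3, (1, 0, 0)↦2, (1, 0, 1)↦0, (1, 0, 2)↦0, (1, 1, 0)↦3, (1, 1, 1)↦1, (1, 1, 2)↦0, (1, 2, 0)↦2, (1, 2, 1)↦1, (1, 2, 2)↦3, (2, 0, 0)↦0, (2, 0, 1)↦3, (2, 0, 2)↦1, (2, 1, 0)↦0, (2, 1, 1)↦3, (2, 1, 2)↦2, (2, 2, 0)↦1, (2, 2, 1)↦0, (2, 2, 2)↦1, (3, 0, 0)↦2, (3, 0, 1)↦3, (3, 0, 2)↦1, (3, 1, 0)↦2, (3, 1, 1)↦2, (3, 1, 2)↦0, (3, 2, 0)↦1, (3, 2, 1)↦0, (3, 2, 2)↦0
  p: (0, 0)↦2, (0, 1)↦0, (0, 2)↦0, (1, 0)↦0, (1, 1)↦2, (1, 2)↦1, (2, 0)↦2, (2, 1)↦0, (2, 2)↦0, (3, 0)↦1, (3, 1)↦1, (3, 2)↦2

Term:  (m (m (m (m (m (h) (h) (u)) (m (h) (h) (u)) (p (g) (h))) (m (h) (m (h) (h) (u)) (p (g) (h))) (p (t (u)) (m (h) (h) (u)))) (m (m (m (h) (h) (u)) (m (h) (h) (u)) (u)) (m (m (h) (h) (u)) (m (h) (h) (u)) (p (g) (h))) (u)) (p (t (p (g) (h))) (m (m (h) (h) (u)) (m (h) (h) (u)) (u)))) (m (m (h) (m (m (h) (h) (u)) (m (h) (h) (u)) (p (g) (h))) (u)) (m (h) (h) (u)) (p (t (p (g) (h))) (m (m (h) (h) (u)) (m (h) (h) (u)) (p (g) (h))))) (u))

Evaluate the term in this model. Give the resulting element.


  h = 2
  h = 2
  u = 0
  (m (h) (h) (u)) = m(2, 2, 0) = 1
  h = 2
  h = 2
  u = 0
  (m (h) (h) (u)) = m(2, 2, 0) = 1
  g = 0
  h = 2
  (p (g) (h)) = p(0, 2) = 0
  (m (m (h) (h) (u)) (m (h) (h) (u)) (p (g) (h))) = m(1, 1, 0) = 2
  h = 2
  h = 2
  h = 2
  u = 0
  (m (h) (h) (u)) = m(2, 2, 0) = 1
  g = 0
  h = 2
  (p (g) (h)) = p(0, 2) = 0
  (m (h) (m (h) (h) (u)) (p (g) (h))) = m(2, 1, 0) = 2
  u = 0
  (t (u)) = t(0,) = 0
  h = 2
  h = 2
  u = 0
  (m (h) (h) (u)) = m(2, 2, 0) = 1
  (p (t (u)) (m (h) (h) (u))) = p(0, 1) = 0
  (m (m (m (h) (h) (u)) (m (h) (h) (u)) (p (g) (h))) (m (h) (m (h) (h) (u)) (p (g) (h))) (p (t (u)) (m (h) (h) (u)))) = m(2, 2, 0) = 1
  h = 2
  h = 2
  u = 0
  (m (h) (h) (u)) = m(2, 2, 0) = 1
  h = 2
  h = 2
  u = 0
  (m (h) (h) (u)) = m(2, 2, 0) = 1
  u = 0
  (m (m (h) (h) (u)) (m (h) (h) (u)) (u)) = m(1, 1, 0) = 2
  h = 2
  h = 2
  u = 0
  (m (h) (h) (u)) = m(2, 2, 0) = 1
  h = 2
  h = 2
  u = 0
  (m (h) (h) (u)) = m(2, 2, 0) = 1
  g = 0
  h = 2
  (p (g) (h)) = p(0, 2) = 0
  (m (m (h) (h) (u)) (m (h) (h) (u)) (p (g) (h))) = m(1, 1, 0) = 2
  u = 0
  (m (m (m (h) (h) (u)) (m (h) (h) (u)) (u)) (m (m (h) (h) (u)) (m (h) (h) (u)) (p (g) (h))) (u)) = m(2, 2, 0) = 1
  g = 0
  h = 2
  (p (g) (h)) = p(0, 2) = 0
  (t (p (g) (h))) = t(0,) = 0
  h = 2
  h = 2
  u = 0
  (m (h) (h) (u)) = m(2, 2, 0) = 1
  h = 2
  h = 2
  u = 0
  (m (h) (h) (u)) = m(2, 2, 0) = 1
  u = 0
  (m (m (h) (h) (u)) (m (h) (h) (u)) (u)) = m(1, 1, 0) = 2
  (p (t (p (g) (h))) (m (m (h) (h) (u)) (m (h) (h) (u)) (u))) = p(0, 2) = 0
  (m (m (m (m (h) (h) (u)) (m (h) (h) (u)) (p (g) (h))) (m (h) (m (h) (h) (u)) (p (g) (h))) (p (t (u)) (m (h) (h) (u)))) (m (m (m (h) (h) (u)) (m (h) (h) (u)) (u)) (m (m (h) (h) (u)) (m (h) (h) (u)) (p (g) (h))) (u)) (p (t (p (g) (h))) (m (m (h) (h) (u)) (m (h) (h) (u)) (u)))) = m(1, 1, 0) = 2
  h = 2
  h = 2
  h = 2
  u = 0
  (m (h) (h) (u)) = m(2, 2, 0) = 1
  h = 2
  h = 2
  u = 0
  (m (h) (h) (u)) = m(2, 2, 0) = 1
  g = 0
  h = 2
  (p (g) (h)) = p(0, 2) = 0
  (m (m (h) (h) (u)) (m (h) (h) (u)) (p (g) (h))) = m(1, 1, 0) = 2
  u = 0
  (m (h) (m (m (h) (h) (u)) (m (h) (h) (u)) (p (g) (h))) (u)) = m(2, 2, 0) = 1
  h = 2
  h = 2
  u = 0
  (m (h) (h) (u)) = m(2, 2, 0) = 1
  g = 0
  h = 2
  (p (g) (h)) = p(0, 2) = 0
  (t (p (g) (h))) = t(0,) = 0
  h = 2
  h = 2
  u = 0
  (m (h) (h) (u)) = m(2, 2, 0) = 1
  h = 2
  h = 2
  u = 0
  (m (h) (h) (u)) = m(2, 2, 0) = 1
  g = 0
  h = 2
  (p (g) (h)) = p(0, 2) = 0
  (m (m (h) (h) (u)) (m (h) (h) (u)) (p (g) (h))) = m(1, 1, 0) = 2
  (p (t (p (g) (h))) (m (m (h) (h) (u)) (m (h) (h) (u)) (p (g) (h)))) = p(0, 2) = 0
  (m (m (h) (m (m (h) (h) (u)) (m (h) (h) (u)) (p (g) (h))) (u)) (m (h) (h) (u)) (p (t (p (g) (h))) (m (m (h) (h) (u)) (m (h) (h) (u)) (p (g) (h))))) = m(1, 1, 0) = 2
  u = 0
  (m (m (m (m (m (h) (h) (u)) (m (h) (h) (u)) (p (g) (h))) (m (h) (m (h) (h) (u)) (p (g) (h))) (p (t (u)) (m (h) (h) (u)))) (m (m (m (h) (h) (u)) (m (h) (h) (u)) (u)) (m (m (h) (h) (u)) (m (h) (h) (u)) (p (g) (h))) (u)) (p (t (p (g) (h))) (m (m (h) (h) (u)) (m (h) (h) (u)) (u)))) (m (m (h) (m (m (h) (h) (u)) (m (h) (h) (u)) (p (g) (h))) (u)) (m (h) (h) (u)) (p (t (p (g) (h))) (m (m (h) (h) (u)) (m (h) (h) (u)) (p (g) (h))))) (u)) = m(2, 2, 0) = 1

value = 1


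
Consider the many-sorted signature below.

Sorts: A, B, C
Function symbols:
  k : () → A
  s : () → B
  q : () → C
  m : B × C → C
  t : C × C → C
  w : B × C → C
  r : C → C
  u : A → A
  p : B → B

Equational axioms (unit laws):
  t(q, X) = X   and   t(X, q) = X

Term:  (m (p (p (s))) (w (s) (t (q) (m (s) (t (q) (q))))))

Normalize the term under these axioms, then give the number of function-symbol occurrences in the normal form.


1. (m (p (p (s))) (w (s) (t (q) (m (s) (t (q) (q))))))  →  (m (p (p (s))) (w (s) (m (s) (t (q) (q)))))
2. (m (p (p (s))) (w (s) (m (s) (t (q) (q)))))  →  (m (p (p (s))) (w (s) (m (s) (q))))
normal form: (m (p (p (s))) (w (s) (m (s) (q))))

size = 9


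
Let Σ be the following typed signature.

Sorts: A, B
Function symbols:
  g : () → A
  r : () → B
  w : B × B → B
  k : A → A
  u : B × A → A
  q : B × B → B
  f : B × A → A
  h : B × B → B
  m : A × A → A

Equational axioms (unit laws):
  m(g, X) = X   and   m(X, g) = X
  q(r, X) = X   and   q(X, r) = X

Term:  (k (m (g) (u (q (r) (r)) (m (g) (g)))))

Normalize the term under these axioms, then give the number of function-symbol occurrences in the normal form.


1. (k (m (g) (u (q (r) (r)) (m (g) (g)))))  →  (k (u (q (r) (r)) (m (g) (g))))
2. (k (u (q (r) (r)) (m (g) (g))))  →  (k (u (r) (m (g) (g))))
3. (k (u (r) (m (g) (g))))  →  (k (u (r) (g)))
normal form: (k (u (r) (g)))

size = 4


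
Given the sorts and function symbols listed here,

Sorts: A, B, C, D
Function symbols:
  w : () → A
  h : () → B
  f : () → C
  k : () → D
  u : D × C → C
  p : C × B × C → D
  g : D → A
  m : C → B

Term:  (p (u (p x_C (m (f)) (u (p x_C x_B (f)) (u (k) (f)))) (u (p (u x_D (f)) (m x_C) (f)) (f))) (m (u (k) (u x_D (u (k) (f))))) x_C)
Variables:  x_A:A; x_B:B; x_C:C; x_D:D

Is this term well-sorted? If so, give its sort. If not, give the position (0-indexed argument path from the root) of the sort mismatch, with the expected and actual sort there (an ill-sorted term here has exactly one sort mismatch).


well-sorted; sort = D

      x_C : C
        (f) : C
      (m (f)) : B
          x_C : C
          x_B : B
          (f) : C
        (p x_C x_B (f)) : D
          (k) : D
          (f) : C
        (u (k) (f)) : C
      (u (p x_C x_B (f)) (u (k) (f))) : C
    (p x_C (m (f)) (u (p x_C x_B (f)) (u (k) (f)))) : D
          x_D : D
          (f) : C
        (u x_D (f)) : C
          x_C : C
        (m x_C) : B
        (f) : C
      (p (u x_D (f)) (m x_C) (f)) : D
      (f) : C
    (u (p (u x_D (f)) (m x_C) (f)) (f)) : C
  (u (p x_C (m (f)) (u (p x_C x_B (f)) (u (k) (f)))) (u (p (u x_D (f)) (m x_C) (f)) (f))) : C
      (k) : D
        x_D : D
          (k) : D
          (f) : C
        (u (k) (f)) : C
      (u x_D (u (k) (f))) : C
    (u (k) (u x_D (u (k) (f)))) : C
  (m (u (k) (u x_D (u (k) (f))))) : B
  x_C : C
(p (u (p x_C (m (f)) (u (p x_C x_B (f)) (u (k) (f)))) (u (p (u x_D (f)) (m x_C) (f)) (f))) (m (u (k) (u x_D (u (k) (f))))) x_C) : D


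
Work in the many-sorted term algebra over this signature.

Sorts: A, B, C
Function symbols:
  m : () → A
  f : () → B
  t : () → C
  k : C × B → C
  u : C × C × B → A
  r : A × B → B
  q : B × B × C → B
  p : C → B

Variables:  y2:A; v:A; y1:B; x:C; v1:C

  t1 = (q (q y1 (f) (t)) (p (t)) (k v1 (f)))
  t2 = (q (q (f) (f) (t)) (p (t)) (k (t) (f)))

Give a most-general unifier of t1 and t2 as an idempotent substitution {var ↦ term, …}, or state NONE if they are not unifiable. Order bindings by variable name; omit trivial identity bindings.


{v1 ↦ (t), y1 ↦ (f)}


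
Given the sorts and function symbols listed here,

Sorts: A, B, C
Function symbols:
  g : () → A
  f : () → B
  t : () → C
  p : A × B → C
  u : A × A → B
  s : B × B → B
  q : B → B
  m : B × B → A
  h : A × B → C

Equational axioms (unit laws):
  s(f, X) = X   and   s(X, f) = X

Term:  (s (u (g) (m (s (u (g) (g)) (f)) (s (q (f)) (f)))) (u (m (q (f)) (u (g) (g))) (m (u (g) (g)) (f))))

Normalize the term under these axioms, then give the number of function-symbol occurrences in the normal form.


size = 21

1. (s (u (g) (m (s (u (g) (g)) (f)) (s (q (f)) (f)))) (u (m (q (f)) (u (g) (g))) (m (u (g) (g)) (f))))  →  (s (u (g) (m (u (g) (g)) (s (q (f)) (f)))) (u (m (q (f)) (u (g) (g))) (m (u (g) (g)) (f))))
2. (s (u (g) (m (u (g) (g)) (s (q (f)) (f)))) (u (m (q (f)) (u (g) (g))) (m (u (g) (g)) (f))))  →  (s (u (g) (m (u (g) (g)) (q (f)))) (u (m (q (f)) (u (g) (g))) (m (u (g) (g)) (f))))
normal form: (s (u (g) (m (u (g) (g)) (q (f)))) (u (m (q (f)) (u (g) (g))) (m (u (g) (g)) (f))))


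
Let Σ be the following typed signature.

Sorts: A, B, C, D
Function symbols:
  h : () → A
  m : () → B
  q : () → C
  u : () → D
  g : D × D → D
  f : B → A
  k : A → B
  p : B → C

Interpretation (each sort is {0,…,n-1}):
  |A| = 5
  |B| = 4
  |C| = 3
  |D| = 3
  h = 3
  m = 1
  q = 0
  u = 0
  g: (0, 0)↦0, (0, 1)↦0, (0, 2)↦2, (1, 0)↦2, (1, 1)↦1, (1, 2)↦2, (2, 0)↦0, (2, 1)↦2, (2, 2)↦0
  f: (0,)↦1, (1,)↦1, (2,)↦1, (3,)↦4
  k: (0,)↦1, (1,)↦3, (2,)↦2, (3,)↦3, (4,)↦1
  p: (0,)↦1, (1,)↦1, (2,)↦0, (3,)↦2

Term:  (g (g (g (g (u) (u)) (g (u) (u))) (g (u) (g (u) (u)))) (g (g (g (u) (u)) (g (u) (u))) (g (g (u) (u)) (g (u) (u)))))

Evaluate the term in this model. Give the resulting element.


  u = 0
  u = 0
  (g (u) (u)) = g(0, 0) = 0
  u = 0
  u = 0
  (g (u) (u)) = g(0, 0) = 0
  (g (g (u) (u)) (g (u) (u))) = g(0, 0) = 0
  u = 0
  u = 0
  u = 0
  (g (u) (u)) = g(0, 0) = 0
  (g (u) (g (u) (u))) = g(0, 0) = 0
  (g (g (g (u) (u)) (g (u) (u))) (g (u) (g (u) (u)))) = g(0, 0) = 0
  u = 0
  u = 0
  (g (u) (u)) = g(0, 0) = 0
  u = 0
  u = 0
  (g (u) (u)) = g(0, 0) = 0
  (g (g (u) (u)) (g (u) (u))) = g(0, 0) = 0
  u = 0
  u = 0
  (g (u) (u)) = g(0, 0) = 0
  u = 0
  u = 0
  (g (u) (u)) = g(0, 0) = 0
  (g (g (u) (u)) (g (u) (u))) = g(0, 0) = 0
  (g (g (g (u) (u)) (g (u) (u))) (g (g (u) (u)) (g (u) (u)))) = g(0, 0) = 0
  (g (g (g (g (u) (u)) (g (u) (u))) (g (u) (g (u) (u)))) (g (g (g (u) (u)) (g (u) (u))) (g (g (u) (u)) (g (u) (u))))) = g(0, 0) = 0

value = 0


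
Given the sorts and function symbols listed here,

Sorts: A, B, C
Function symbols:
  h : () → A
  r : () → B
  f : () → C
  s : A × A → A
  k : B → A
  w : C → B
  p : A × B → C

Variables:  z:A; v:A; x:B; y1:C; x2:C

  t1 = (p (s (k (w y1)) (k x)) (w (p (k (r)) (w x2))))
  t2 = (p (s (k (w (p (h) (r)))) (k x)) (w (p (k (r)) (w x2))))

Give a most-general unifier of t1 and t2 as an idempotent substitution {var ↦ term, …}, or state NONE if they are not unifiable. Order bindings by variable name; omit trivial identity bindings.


{y1 ↦ (p (h) (r))}


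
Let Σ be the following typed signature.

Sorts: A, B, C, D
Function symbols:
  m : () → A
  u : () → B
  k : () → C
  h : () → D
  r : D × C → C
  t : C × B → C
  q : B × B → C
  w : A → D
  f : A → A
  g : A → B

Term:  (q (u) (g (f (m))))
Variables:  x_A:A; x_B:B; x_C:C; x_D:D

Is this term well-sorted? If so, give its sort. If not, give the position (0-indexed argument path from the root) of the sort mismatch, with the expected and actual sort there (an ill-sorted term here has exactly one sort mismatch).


  (u) : B
      (m) : A
    (f (m)) : A
  (g (f (m))) : B
(q (u) (g (f (m)))) : C

well-sorted; sort = C
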